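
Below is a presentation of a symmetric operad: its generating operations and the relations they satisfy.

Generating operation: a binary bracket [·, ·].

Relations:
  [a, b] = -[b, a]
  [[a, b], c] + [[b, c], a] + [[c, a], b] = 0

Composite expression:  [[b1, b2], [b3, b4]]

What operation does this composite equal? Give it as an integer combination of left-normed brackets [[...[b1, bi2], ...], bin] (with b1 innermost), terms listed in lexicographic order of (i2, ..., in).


A multilinear Lie element is pinned by b1-initial words (b1 innermost).
Composite bracket: [[b1, b2], [b3, b4]]
Under [a, b] = ab - ba we get 8 signed associative words (2^3 = 8).
Coefficients come from the b1-initial words:
  from b1b2b3b4, sign +1: term +[[[b1, b2], b3], b4]
  from b1b2b4b3, sign -1: term -[[[b1, b2], b4], b3]

[[[b1, b2], b3], b4] - [[[b1, b2], b4], b3]


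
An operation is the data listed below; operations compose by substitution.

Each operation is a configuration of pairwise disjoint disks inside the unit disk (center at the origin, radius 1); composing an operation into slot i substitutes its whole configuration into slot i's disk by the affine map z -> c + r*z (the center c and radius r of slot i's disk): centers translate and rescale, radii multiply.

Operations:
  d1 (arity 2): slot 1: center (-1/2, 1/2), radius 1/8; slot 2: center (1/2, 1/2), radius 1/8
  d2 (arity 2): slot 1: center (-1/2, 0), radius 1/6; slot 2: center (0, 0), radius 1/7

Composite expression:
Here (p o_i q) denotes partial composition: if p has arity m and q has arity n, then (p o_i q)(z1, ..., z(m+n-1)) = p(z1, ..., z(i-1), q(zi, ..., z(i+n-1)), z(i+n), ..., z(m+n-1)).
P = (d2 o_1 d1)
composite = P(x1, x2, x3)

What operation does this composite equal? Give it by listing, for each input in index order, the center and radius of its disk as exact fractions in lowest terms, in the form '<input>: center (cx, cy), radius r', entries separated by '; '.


Affine substitution under d2: radii multiply and x-centers shift.
input x1: applying the 2 nested substitutions gives center (-7/12, 1/12), radius 1/48
input x2: applying the 2 nested substitutions gives center (-5/12, 1/12), radius 1/48
input x3: applying the 1 nested substitution gives center (0, 0), radius 1/7

x1: center (-7/12, 1/12), radius 1/48; x2: center (-5/12, 1/12), radius 1/48; x3: center (0, 0), radius 1/7


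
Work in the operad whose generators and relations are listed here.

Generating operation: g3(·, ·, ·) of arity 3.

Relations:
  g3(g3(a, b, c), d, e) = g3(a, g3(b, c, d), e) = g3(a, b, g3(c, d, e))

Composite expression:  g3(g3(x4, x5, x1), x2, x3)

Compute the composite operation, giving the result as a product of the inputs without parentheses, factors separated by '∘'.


x4 ∘ x5 ∘ x1 ∘ x2 ∘ x3

Key point: g3 is associative — brackets drop, the x-order remains.
g3(x4, x5, x1) reduces to x4 ∘ x5 ∘ x1
g3(g3(x4, x5, x1), x2, x3) reduces to x4 ∘ x5 ∘ x1 ∘ x2 ∘ x3


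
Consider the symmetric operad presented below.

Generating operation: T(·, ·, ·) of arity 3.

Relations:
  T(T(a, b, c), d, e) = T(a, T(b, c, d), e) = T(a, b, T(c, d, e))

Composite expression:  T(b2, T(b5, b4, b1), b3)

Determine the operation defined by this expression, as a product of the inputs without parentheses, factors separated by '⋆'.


The T-tree's shape is irrelevant; the b-reading-order decides.
T(b5, b4, b1) reduces to b5 ⋆ b4 ⋆ b1
T(b2, T(b5, b4, b1), b3) reduces to b2 ⋆ b5 ⋆ b4 ⋆ b1 ⋆ b3

b2 ⋆ b5 ⋆ b4 ⋆ b1 ⋆ b3


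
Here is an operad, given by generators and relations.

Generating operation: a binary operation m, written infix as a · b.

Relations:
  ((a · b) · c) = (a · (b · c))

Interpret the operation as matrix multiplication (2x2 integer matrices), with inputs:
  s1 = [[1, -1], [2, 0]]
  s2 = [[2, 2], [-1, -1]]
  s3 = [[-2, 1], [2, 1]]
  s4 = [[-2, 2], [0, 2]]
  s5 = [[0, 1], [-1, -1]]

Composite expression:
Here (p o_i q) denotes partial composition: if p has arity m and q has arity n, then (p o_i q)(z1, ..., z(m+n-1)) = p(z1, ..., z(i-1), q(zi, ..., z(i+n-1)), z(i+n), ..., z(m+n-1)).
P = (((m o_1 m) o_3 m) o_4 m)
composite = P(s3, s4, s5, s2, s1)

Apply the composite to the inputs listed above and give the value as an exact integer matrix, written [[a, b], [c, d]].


[[-6, 2], [-6, 2]]

(s3 · s4) = [[4, -2], [-4, 6]]
(s2 · s1) = [[6, -2], [-3, 1]]
(s5 · (s2 · s1)) = [[-3, 1], [-3, 1]]
((s3 · s4) · (s5 · (s2 · s1))) = [[-6, 2], [-6, 2]]


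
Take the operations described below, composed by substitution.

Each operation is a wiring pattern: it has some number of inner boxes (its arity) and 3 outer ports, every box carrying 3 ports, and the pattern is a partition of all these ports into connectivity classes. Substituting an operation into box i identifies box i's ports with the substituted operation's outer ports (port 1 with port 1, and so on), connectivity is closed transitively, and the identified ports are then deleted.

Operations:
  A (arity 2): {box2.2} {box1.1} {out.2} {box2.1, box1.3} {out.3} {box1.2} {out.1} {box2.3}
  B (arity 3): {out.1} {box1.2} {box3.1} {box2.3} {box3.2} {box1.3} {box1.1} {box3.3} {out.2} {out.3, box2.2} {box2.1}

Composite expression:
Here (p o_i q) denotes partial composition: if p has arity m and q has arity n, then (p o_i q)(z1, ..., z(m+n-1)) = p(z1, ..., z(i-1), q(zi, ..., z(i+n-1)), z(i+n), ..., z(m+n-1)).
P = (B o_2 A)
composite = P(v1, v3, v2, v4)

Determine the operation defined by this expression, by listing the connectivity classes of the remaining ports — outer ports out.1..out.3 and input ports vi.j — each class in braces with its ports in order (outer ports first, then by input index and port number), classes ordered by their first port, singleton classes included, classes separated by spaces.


{out.1} {out.2} {out.3} {v1.1} {v1.2} {v1.3} {v2.1, v3.3} {v2.2} {v2.3} {v3.1} {v3.2} {v4.1} {v4.2} {v4.3}

Substituting into B glues patterns; closure does the rest.
composing A on (v3, v2), with out.j its own outer ports: {out.1} {out.2} {out.3} {v2.1, v3.3} {v2.2} {v2.3} {v3.1} {v3.2}
composing B on (v1, v3, v2, v4), with out.j its own outer ports: {out.1} {out.2} {out.3} {v1.1} {v1.2} {v1.3} {v2.1, v3.3} {v2.2} {v2.3} {v3.1} {v3.2} {v4.1} {v4.2} {v4.3}


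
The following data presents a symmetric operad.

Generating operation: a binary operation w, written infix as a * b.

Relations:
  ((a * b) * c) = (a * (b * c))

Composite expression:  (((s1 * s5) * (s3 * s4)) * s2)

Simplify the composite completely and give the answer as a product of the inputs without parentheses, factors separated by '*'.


s1 * s5 * s3 * s4 * s2

All parenthesizations of w agree; list the s-inputs left to right.
(s1 * s5) spells out as s1 * s5
(s3 * s4) spells out as s3 * s4
((s1 * s5) * (s3 * s4)) spells out as s1 * s5 * s3 * s4
(((s1 * s5) * (s3 * s4)) * s2) spells out as s1 * s5 * s3 * s4 * s2


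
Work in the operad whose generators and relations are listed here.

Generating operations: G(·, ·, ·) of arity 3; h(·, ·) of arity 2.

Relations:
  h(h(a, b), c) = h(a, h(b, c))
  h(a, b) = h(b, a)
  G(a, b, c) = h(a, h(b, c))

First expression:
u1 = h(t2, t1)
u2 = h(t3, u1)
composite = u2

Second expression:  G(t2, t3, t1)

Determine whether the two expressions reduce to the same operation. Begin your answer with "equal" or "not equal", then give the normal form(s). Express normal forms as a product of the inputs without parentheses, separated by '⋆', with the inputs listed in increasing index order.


equal; the common form is t1 ⋆ t2 ⋆ t3


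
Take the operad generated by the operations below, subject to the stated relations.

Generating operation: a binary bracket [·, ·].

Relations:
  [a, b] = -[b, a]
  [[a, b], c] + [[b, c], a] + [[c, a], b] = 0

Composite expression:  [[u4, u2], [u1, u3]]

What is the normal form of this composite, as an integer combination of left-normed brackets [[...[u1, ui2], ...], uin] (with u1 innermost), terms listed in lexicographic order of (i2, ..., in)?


[[[u1, u3], u2], u4] - [[[u1, u3], u4], u2]


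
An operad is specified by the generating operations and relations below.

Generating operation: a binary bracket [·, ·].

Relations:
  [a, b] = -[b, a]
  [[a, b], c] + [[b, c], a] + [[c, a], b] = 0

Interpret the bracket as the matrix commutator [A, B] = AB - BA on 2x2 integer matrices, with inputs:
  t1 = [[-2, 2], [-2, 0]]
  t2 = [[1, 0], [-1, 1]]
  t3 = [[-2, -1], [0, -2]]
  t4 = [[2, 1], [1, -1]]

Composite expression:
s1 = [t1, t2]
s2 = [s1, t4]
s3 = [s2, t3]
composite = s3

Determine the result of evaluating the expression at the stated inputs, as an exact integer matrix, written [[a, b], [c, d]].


[[-2, -4], [0, 2]]


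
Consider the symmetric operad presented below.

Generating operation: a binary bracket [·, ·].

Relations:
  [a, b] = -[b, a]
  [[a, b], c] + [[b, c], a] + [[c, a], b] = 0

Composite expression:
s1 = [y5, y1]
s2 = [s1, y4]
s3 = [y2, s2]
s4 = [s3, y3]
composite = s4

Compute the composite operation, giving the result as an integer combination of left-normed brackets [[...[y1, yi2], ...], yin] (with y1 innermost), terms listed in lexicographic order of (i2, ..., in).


[[[[y1, y5], y4], y2], y3]

Left-normed coefficients sit on the y1-initial expansion words.
Composite bracket: [[y2, [[y5, y1], y4]], y3]
The bracket unfolds into 16 signed words via [a, b] = ab - ba (2^4 = 16).
Only words starting with y1 matter:
  y1y5y4y2y3 (sign +1) contributes +[[[[y1, y5], y4], y2], y3]


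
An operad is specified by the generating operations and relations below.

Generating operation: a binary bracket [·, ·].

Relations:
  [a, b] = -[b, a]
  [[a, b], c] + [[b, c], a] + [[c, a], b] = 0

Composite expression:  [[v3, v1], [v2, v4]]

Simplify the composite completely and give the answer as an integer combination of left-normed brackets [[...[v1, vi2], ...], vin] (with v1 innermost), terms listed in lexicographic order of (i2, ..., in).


-[[[v1, v3], v2], v4] + [[[v1, v3], v4], v2]

A multilinear Lie element is pinned by v1-initial words (v1 innermost).
Composite bracket: [[v3, v1], [v2, v4]]
Applying ab - ba throughout gives 8 signed words (2^3 = 8).
Coefficients come from the v1-initial words:
  word v1v3v2v4 has sign -1, contributing -[[[v1, v3], v2], v4]
  word v1v3v4v2 has sign +1, contributing +[[[v1, v3], v4], v2]


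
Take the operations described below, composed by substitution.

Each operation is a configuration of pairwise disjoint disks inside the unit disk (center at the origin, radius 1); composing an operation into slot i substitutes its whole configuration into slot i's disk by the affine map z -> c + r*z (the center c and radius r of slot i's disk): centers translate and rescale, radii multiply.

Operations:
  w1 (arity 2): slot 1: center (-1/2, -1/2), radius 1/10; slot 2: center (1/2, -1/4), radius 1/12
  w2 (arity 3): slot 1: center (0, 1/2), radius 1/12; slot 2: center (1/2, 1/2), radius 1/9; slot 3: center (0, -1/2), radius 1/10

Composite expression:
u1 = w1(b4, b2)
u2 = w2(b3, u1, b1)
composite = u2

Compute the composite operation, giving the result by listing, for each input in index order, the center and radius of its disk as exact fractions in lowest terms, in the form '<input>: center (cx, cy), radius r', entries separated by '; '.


b1: center (0, -1/2), radius 1/10; b2: center (5/9, 17/36), radius 1/108; b3: center (0, 1/2), radius 1/12; b4: center (4/9, 4/9), radius 1/90

Nesting under w2 composes maps z -> c + r*z down each b-path.
input b3: applying the 1 nested substitution gives center (0, 1/2), radius 1/12
input b4: applying the 2 nested substitutions gives center (4/9, 4/9), radius 1/90
input b2: applying the 2 nested substitutions gives center (5/9, 17/36), radius 1/108
input b1: applying the 1 nested substitution gives center (0, -1/2), radius 1/10


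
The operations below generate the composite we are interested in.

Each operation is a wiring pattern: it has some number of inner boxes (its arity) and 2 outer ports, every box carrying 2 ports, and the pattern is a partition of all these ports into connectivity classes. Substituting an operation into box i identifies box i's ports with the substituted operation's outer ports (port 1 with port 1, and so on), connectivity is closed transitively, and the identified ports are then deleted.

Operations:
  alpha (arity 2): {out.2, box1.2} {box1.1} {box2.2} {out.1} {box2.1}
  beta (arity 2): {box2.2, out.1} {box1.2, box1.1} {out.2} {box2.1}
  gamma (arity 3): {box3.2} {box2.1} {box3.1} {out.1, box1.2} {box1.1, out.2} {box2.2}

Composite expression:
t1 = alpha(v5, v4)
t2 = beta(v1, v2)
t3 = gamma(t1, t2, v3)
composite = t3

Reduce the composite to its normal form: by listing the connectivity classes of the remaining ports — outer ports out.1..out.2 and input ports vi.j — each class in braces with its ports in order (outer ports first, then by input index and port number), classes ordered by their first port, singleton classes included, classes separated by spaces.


{out.1, v5.2} {out.2} {v1.1, v1.2} {v2.1} {v2.2} {v3.1} {v3.2} {v4.1} {v4.2} {v5.1}

Reachability decides: close wires over gamma-identified ports.
after alpha, the pattern on (v5, v4) reads {out.1} {out.2, v5.2} {v4.1} {v4.2} {v5.1} (out.j = its outer ports)
after beta, the pattern on (v1, v2) reads {out.1, v2.2} {out.2} {v1.1, v1.2} {v2.1} (out.j = its outer ports)
after gamma, the pattern on (v5, v4, v1, v2, v3) reads {out.1, v5.2} {out.2} {v1.1, v1.2} {v2.1} {v2.2} {v3.1} {v3.2} {v4.1} {v4.2} {v5.1} (out.j = its outer ports)


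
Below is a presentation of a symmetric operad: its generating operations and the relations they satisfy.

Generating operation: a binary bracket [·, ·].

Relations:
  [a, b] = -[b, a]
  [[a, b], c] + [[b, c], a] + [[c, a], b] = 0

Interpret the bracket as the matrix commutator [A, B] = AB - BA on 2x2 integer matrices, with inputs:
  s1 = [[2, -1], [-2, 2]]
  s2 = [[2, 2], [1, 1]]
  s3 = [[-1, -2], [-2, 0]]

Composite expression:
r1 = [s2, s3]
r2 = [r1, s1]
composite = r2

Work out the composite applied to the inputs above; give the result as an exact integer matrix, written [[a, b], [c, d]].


[[1, 4], [-8, -1]]

[s2, s3] = [[-2, 0], [1, 2]]
[[s2, s3], s1] = [[1, 4], [-8, -1]]


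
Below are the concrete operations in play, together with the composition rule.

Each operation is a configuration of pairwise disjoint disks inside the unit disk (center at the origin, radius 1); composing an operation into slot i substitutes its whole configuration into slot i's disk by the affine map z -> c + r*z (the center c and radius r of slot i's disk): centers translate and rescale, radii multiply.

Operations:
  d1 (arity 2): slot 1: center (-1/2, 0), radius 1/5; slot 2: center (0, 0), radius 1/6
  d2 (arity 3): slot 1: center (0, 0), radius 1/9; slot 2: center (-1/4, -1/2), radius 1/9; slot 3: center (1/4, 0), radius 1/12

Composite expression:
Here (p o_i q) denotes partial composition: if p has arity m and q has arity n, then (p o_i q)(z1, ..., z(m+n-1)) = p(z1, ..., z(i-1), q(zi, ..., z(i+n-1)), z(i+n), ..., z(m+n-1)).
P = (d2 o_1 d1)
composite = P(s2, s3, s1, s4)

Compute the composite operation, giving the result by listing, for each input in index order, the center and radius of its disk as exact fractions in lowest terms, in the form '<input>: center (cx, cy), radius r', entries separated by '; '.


s1: center (-1/4, -1/2), radius 1/9; s2: center (-1/18, 0), radius 1/45; s3: center (0, 0), radius 1/54; s4: center (1/4, 0), radius 1/12


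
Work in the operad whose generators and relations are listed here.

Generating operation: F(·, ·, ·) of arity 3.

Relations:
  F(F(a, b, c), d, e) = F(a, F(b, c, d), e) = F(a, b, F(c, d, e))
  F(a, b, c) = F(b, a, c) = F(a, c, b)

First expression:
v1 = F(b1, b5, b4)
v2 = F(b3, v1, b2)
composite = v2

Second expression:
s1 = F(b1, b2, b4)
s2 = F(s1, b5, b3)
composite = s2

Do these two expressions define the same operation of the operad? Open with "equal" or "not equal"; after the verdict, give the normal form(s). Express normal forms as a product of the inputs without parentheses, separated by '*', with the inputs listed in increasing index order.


Normal form of the first expression: b1 * b2 * b3 * b4 * b5
Normal form of the second expression: b1 * b2 * b3 * b4 * b5
Identical normal forms: equal.

equal — both sides give b1 * b2 * b3 * b4 * b5


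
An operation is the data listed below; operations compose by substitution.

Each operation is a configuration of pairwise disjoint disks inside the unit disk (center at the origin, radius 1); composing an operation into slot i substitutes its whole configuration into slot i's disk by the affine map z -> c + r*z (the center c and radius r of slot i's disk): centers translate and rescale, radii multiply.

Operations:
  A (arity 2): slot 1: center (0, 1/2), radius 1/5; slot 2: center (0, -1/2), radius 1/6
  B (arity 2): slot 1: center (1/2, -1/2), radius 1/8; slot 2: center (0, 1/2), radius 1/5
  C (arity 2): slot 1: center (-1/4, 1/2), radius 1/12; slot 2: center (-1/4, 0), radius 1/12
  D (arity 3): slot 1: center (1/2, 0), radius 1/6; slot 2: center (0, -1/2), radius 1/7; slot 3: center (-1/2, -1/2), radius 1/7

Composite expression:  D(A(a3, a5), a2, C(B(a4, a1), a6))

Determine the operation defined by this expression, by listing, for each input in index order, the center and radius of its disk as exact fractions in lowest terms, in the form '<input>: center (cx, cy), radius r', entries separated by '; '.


Follow each a-input down from D: c' goes to c + r*c', radius to r*r'.
a3: after 2 affine steps, its disk has center (1/2, 1/12), radius 1/30
a5: after 2 affine steps, its disk has center (1/2, -1/12), radius 1/36
a2: after 1 affine step, its disk has center (0, -1/2), radius 1/7
a4: after 3 affine steps, its disk has center (-89/168, -73/168), radius 1/672
a1: after 3 affine steps, its disk has center (-15/28, -71/168), radius 1/420
a6: after 2 affine steps, its disk has center (-15/28, -1/2), radius 1/84

a1: center (-15/28, -71/168), radius 1/420; a2: center (0, -1/2), radius 1/7; a3: center (1/2, 1/12), radius 1/30; a4: center (-89/168, -73/168), radius 1/672; a5: center (1/2, -1/12), radius 1/36; a6: center (-15/28, -1/2), radius 1/84


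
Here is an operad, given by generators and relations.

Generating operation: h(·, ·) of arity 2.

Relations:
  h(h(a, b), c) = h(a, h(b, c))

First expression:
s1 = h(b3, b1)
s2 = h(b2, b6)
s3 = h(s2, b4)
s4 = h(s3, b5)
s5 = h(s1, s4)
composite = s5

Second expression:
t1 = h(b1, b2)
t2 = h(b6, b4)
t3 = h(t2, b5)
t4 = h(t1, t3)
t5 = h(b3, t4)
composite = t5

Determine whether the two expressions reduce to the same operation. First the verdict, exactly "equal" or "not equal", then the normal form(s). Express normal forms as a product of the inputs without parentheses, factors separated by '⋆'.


equal; both compose to b3 ⋆ b1 ⋆ b2 ⋆ b6 ⋆ b4 ⋆ b5


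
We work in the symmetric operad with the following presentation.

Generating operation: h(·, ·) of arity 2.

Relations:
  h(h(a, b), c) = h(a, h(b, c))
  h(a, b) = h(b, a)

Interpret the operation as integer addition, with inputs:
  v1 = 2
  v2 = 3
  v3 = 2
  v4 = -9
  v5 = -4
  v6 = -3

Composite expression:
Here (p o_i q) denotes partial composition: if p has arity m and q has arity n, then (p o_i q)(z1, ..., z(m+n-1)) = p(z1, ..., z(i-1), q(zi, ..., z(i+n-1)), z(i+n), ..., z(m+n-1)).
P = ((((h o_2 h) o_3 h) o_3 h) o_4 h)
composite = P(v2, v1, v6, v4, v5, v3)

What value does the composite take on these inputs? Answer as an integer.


h(v4, v5) = -13
h(v6, h(v4, v5)) = -16
h(h(v6, h(v4, v5)), v3) = -14
h(v1, h(h(v6, h(v4, v5)), v3)) = -12
h(v2, h(v1, h(h(v6, h(v4, v5)), v3))) = -9

-9


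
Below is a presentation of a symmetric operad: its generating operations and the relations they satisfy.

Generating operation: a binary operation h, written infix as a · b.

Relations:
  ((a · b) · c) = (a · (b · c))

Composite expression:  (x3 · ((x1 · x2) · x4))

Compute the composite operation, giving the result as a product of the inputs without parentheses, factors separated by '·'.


x3 · x1 · x2 · x4


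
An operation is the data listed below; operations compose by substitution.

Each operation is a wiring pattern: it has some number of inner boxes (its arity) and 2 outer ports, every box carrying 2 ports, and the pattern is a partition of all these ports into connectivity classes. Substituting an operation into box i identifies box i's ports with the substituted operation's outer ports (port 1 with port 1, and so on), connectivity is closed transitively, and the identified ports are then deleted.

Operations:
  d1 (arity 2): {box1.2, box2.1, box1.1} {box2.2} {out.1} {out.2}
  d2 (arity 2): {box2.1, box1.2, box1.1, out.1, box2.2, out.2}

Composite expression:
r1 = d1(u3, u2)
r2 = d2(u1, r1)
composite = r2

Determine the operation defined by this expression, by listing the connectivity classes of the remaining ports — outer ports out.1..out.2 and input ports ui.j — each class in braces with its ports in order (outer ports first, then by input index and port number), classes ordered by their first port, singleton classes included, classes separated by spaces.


{out.1, out.2, u1.1, u1.2} {u2.1, u3.1, u3.2} {u2.2}

Two ports join when wires chain via d2-identified ports.
through d1, on inputs (u3, u2): {out.1} {out.2} {u2.1, u3.1, u3.2} {u2.2} (out.j = stage outer ports)
through d2, on inputs (u1, u3, u2): {out.1, out.2, u1.1, u1.2} {u2.1, u3.1, u3.2} {u2.2} (out.j = stage outer ports)


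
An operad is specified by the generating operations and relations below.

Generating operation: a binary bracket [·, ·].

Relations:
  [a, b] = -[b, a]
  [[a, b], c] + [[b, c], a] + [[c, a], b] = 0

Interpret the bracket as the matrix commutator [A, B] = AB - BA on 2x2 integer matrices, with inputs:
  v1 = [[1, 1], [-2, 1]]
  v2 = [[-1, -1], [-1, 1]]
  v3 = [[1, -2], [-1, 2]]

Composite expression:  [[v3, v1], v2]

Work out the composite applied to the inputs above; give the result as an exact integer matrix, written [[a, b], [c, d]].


[[-1, -12], [14, 1]]

[v3, v1] = [[5, -1], [-2, -5]]
[[v3, v1], v2] = [[-1, -12], [14, 1]]


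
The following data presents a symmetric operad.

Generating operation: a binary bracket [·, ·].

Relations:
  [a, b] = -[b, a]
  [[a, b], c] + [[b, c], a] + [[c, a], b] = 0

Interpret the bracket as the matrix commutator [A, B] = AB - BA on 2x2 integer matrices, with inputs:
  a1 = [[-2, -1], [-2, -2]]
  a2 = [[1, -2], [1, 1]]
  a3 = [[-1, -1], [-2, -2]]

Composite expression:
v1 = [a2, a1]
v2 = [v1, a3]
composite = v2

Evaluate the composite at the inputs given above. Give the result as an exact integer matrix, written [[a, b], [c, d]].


[a2, a1] = [[5, 0], [0, -5]]
[[a2, a1], a3] = [[0, -10], [20, 0]]

[[0, -10], [20, 0]]


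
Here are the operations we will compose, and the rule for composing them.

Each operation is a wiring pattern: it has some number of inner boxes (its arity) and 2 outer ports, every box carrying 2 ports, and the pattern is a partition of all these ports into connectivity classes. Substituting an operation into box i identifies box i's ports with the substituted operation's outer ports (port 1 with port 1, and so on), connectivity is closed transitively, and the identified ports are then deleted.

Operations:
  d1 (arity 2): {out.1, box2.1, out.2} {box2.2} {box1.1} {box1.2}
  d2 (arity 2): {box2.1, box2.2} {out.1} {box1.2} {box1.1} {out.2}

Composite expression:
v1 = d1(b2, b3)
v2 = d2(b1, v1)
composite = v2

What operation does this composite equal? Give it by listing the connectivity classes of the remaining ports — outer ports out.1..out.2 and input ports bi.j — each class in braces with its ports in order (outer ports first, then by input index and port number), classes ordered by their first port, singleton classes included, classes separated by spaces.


Treat the ports identified at d2 as solder joints: merge, then drop.
composing d1 on (b2, b3), with out.j its own outer ports: {out.1, out.2, b3.1} {b2.1} {b2.2} {b3.2}
composing d2 on (b1, b2, b3), with out.j its own outer ports: {out.1} {out.2} {b1.1} {b1.2} {b2.1} {b2.2} {b3.1} {b3.2}

{out.1} {out.2} {b1.1} {b1.2} {b2.1} {b2.2} {b3.1} {b3.2}


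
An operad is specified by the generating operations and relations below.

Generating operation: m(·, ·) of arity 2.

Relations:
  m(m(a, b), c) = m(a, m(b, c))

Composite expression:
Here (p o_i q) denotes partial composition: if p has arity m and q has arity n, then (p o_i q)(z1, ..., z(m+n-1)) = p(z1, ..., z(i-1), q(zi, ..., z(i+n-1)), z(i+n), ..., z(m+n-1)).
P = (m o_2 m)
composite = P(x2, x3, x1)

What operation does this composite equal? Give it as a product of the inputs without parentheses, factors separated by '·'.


x2 · x3 · x1

Every regrouping of m is equal, so read the x-inputs in written order.
m(x3, x1) flattens to x3 · x1
m(x2, m(x3, x1)) flattens to x2 · x3 · x1


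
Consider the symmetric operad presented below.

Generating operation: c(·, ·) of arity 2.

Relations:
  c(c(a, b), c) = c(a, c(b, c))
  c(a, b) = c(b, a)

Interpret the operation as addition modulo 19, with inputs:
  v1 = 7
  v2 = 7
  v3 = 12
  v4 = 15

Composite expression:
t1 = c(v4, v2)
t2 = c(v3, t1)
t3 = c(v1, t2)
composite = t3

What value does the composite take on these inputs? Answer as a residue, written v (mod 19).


3 (mod 19)

c(v4, v2) = 3
c(v3, c(v4, v2)) = 15
c(v1, c(v3, c(v4, v2))) = 3


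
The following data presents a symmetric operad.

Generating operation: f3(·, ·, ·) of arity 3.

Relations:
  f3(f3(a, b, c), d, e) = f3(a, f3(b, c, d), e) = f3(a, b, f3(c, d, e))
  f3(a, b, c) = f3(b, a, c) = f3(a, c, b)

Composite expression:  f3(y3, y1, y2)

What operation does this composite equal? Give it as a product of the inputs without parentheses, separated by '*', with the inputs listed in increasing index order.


y1 * y2 * y3


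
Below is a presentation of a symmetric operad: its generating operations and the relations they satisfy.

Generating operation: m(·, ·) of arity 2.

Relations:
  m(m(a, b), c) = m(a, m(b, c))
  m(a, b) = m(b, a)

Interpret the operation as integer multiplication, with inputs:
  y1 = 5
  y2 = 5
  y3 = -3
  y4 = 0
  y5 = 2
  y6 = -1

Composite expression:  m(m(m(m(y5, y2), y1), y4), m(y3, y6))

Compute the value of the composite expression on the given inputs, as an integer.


0


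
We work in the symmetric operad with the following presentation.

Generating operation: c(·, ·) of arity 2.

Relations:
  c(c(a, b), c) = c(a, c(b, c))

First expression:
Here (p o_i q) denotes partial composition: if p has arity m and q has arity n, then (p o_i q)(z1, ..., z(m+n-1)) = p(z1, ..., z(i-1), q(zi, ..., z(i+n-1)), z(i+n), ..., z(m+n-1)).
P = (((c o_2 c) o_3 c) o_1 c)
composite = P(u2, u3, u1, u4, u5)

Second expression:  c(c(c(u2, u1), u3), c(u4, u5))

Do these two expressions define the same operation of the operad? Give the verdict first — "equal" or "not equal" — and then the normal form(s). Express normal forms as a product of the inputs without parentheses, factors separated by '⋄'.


not equal — first u2 ⋄ u3 ⋄ u1 ⋄ u4 ⋄ u5, second u2 ⋄ u1 ⋄ u3 ⋄ u4 ⋄ u5

The first composite normalizes to u2 ⋄ u3 ⋄ u1 ⋄ u4 ⋄ u5
The second composite normalizes to u2 ⋄ u1 ⋄ u3 ⋄ u4 ⋄ u5
The normal forms differ: not equal.


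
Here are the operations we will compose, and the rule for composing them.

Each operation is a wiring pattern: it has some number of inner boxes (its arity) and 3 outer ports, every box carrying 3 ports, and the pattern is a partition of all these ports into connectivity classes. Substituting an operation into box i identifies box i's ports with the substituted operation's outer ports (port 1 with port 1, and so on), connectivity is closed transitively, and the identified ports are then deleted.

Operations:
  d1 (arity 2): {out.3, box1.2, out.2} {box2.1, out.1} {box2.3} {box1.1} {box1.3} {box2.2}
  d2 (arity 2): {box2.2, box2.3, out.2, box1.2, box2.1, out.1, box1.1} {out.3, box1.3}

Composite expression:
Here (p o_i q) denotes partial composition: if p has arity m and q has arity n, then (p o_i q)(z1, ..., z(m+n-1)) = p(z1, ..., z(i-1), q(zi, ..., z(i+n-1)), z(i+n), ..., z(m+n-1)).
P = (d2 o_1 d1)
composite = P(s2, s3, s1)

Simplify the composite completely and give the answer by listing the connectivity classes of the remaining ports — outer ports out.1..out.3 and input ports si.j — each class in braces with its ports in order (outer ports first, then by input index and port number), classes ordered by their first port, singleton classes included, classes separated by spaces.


Reachability decides: close wires over d2-identified ports.
after d1, the pattern on (s2, s3) reads {out.1, s3.1} {out.2, out.3, s2.2} {s2.1} {s2.3} {s3.2} {s3.3} (out.j = its outer ports)
after d2, the pattern on (s2, s3, s1) reads {out.1, out.2, out.3, s1.1, s1.2, s1.3, s2.2, s3.1} {s2.1} {s2.3} {s3.2} {s3.3} (out.j = its outer ports)

{out.1, out.2, out.3, s1.1, s1.2, s1.3, s2.2, s3.1} {s2.1} {s2.3} {s3.2} {s3.3}


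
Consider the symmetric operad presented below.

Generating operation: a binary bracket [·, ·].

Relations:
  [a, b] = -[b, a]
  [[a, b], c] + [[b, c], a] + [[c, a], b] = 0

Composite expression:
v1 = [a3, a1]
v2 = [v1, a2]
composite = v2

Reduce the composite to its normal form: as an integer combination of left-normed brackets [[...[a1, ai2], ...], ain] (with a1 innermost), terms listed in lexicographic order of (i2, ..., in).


-[[a1, a3], a2]

In the tensor algebra, words opening a1 carry the a1-anchored form.
Composite bracket: [[a3, a1], a2]
Under [a, b] = ab - ba we get 4 signed associative words (2^2 = 4).
Keep just the words that open with a1:
  a1a3a2 appears with sign -1, giving the term -[[a1, a3], a2]


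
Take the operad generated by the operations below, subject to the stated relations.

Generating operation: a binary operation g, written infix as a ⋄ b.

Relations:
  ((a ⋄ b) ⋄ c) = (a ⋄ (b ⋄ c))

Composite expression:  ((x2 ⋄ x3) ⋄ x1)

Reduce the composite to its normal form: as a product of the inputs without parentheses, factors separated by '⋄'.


x2 ⋄ x3 ⋄ x1

All parenthesizations of g agree; list the x-inputs left to right.
(x2 ⋄ x3) reduces to x2 ⋄ x3
((x2 ⋄ x3) ⋄ x1) reduces to x2 ⋄ x3 ⋄ x1


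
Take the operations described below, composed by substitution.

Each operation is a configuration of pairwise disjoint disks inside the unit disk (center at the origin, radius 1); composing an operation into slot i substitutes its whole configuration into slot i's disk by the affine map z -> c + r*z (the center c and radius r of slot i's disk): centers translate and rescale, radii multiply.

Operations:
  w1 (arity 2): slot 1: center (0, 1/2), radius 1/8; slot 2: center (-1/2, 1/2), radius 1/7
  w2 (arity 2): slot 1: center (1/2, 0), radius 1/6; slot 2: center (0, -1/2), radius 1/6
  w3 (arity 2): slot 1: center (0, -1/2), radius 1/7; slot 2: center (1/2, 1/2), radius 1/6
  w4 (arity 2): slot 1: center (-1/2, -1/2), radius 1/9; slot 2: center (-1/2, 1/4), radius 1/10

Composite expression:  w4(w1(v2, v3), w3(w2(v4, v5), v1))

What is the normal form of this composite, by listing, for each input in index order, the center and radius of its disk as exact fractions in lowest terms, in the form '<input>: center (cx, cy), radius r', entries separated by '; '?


Nesting under w4 composes maps z -> c + r*z down each v-path.
tracing v2 down its 2-map path: center (-1/2, -4/9), radius 1/72
tracing v3 down its 2-map path: center (-5/9, -4/9), radius 1/63
tracing v4 down its 3-map path: center (-69/140, 1/5), radius 1/420
tracing v5 down its 3-map path: center (-1/2, 27/140), radius 1/420
tracing v1 down its 2-map path: center (-9/20, 3/10), radius 1/60

v1: center (-9/20, 3/10), radius 1/60; v2: center (-1/2, -4/9), radius 1/72; v3: center (-5/9, -4/9), radius 1/63; v4: center (-69/140, 1/5), radius 1/420; v5: center (-1/2, 27/140), radius 1/420


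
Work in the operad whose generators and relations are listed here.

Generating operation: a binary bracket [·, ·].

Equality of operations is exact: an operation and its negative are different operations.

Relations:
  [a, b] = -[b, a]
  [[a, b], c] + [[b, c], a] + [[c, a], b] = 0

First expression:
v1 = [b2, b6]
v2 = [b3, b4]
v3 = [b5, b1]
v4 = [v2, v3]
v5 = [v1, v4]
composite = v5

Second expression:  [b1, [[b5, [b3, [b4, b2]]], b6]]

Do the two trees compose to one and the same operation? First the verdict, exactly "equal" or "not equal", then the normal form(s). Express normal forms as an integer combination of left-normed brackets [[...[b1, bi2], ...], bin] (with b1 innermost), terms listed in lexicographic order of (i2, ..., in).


not equal — first -[[[[[b1, b5], b3], b4], b2], b6] + [[[[[b1, b5], b3], b4], b6], b2] + [[[[[b1, b5], b4], b3], b2], b6] - [[[[[b1, b5], b4], b3], b6], b2], second -[[[[[b1, b2], b4], b3], b5], b6] + [[[[[b1, b3], b2], b4], b5], b6] - [[[[[b1, b3], b4], b2], b5], b6] + [[[[[b1, b4], b2], b3], b5], b6] + [[[[[b1, b5], b2], b4], b3], b6] - [[[[[b1, b5], b3], b2], b4], b6] + [[[[[b1, b5], b3], b4], b2], b6] - [[[[[b1, b5], b4], b2], b3], b6] + [[[[[b1, b6], b2], b4], b3], b5] - [[[[[b1, b6], b3], b2], b4], b5] + [[[[[b1, b6], b3], b4], b2], b5] - [[[[[b1, b6], b4], b2], b3], b5] - [[[[[b1, b6], b5], b2], b4], b3] + [[[[[b1, b6], b5], b3], b2], b4] - [[[[[b1, b6], b5], b3], b4], b2] + [[[[[b1, b6], b5], b4], b2], b3]


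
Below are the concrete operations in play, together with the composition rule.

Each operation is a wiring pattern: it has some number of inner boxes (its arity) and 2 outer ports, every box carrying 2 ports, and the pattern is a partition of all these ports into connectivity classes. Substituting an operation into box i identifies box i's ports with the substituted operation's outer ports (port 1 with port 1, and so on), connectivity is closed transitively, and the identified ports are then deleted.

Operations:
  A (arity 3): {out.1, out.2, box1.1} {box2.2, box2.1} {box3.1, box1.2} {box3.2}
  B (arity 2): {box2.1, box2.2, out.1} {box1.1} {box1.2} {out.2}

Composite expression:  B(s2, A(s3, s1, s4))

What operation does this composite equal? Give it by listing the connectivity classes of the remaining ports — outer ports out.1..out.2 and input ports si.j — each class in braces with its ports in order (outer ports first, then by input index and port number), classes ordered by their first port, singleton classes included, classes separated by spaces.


{out.1, s3.1} {out.2} {s1.1, s1.2} {s2.1} {s2.2} {s3.2, s4.1} {s4.2}

Treat the ports identified at B as solder joints: merge, then drop.
stage A: inputs (s3, s1, s4), connectivity {out.1, out.2, s3.1} {s1.1, s1.2} {s3.2, s4.1} {s4.2}, out.j its boundary
stage B: inputs (s2, s3, s1, s4), connectivity {out.1, s3.1} {out.2} {s1.1, s1.2} {s2.1} {s2.2} {s3.2, s4.1} {s4.2}, out.j its boundary


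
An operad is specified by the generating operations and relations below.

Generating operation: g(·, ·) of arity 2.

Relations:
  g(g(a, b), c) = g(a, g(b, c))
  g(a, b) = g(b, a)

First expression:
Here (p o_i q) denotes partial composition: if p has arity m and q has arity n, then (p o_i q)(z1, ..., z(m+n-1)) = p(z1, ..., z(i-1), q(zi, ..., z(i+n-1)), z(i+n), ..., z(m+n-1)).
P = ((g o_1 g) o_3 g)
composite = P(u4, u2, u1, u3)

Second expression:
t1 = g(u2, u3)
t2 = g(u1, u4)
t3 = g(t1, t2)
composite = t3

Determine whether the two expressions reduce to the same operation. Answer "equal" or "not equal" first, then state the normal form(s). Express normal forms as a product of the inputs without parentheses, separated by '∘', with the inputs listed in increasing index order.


Normal form of the first expression: u1 ∘ u2 ∘ u3 ∘ u4
Normal form of the second expression: u1 ∘ u2 ∘ u3 ∘ u4
Same normal form: equal.

equal; the common form is u1 ∘ u2 ∘ u3 ∘ u4


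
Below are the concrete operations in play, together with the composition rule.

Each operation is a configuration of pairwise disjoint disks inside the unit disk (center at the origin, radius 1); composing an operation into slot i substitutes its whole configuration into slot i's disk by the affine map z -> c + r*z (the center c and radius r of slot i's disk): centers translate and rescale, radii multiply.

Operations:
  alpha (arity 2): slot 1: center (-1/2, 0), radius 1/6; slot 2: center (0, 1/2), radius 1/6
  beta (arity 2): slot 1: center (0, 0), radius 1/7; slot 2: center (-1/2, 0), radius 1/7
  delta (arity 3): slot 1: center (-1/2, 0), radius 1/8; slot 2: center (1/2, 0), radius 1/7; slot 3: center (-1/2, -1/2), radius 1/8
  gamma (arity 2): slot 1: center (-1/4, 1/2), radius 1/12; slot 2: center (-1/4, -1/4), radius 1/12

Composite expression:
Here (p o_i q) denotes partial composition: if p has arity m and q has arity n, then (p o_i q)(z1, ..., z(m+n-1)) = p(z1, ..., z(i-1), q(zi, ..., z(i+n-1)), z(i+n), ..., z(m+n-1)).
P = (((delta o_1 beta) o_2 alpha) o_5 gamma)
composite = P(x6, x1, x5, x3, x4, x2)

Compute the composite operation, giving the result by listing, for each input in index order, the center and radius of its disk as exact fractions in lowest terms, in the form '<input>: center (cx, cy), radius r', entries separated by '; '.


x1: center (-4/7, 0), radius 1/336; x2: center (-17/32, -17/32), radius 1/96; x3: center (1/2, 0), radius 1/7; x4: center (-17/32, -7/16), radius 1/96; x5: center (-9/16, 1/112), radius 1/336; x6: center (-1/2, 0), radius 1/56


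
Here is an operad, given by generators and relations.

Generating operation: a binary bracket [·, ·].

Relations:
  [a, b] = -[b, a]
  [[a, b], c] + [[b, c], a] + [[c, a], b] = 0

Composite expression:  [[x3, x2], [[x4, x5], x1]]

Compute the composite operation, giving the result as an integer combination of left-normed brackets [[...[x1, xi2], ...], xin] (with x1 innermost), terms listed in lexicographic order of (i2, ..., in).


-[[[[x1, x4], x5], x2], x3] + [[[[x1, x4], x5], x3], x2] + [[[[x1, x5], x4], x2], x3] - [[[[x1, x5], x4], x3], x2]

Skip Jacobi rewriting: expand, keep x1-initial words, read off terms.
Composite bracket: [[x3, x2], [[x4, x5], x1]]
Full expansion: 16 signed words from ab - ba (2^4 = 16).
Only words starting with x1 matter:
  x1x4x5x2x3 appears with sign -1, giving the term -[[[[x1, x4], x5], x2], x3]
  x1x4x5x3x2 appears with sign +1, giving the term +[[[[x1, x4], x5], x3], x2]
  x1x5x4x2x3 appears with sign +1, giving the term +[[[[x1, x5], x4], x2], x3]
  x1x5x4x3x2 appears with sign -1, giving the term -[[[[x1, x5], x4], x3], x2]


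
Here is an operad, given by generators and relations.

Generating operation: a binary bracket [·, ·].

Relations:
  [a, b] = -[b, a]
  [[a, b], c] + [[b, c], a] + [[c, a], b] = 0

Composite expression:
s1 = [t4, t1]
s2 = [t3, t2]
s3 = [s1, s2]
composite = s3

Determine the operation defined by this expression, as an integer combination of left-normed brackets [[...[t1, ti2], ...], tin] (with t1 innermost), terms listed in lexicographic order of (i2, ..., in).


[[[t1, t4], t2], t3] - [[[t1, t4], t3], t2]


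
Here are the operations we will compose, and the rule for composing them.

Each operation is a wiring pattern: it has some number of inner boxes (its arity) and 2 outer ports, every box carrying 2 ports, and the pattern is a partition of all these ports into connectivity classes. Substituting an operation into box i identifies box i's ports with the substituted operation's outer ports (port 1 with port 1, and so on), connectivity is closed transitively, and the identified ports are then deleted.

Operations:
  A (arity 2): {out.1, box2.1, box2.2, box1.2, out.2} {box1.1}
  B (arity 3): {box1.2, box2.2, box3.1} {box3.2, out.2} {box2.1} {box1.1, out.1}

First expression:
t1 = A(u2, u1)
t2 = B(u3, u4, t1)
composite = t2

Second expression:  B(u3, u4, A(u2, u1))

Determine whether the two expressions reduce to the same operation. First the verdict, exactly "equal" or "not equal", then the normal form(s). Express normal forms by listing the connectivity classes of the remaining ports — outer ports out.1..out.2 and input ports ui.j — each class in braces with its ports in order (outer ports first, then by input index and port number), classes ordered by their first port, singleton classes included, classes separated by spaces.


The first expression reduces to {out.1, u3.1} {out.2, u1.1, u1.2, u2.2, u3.2, u4.2} {u2.1} {u4.1}
The second expression reduces to {out.1, u3.1} {out.2, u1.1, u1.2, u2.2, u3.2, u4.2} {u2.1} {u4.1}
Identical normal forms: equal.

equal; both compose to {out.1, u3.1} {out.2, u1.1, u1.2, u2.2, u3.2, u4.2} {u2.1} {u4.1}
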